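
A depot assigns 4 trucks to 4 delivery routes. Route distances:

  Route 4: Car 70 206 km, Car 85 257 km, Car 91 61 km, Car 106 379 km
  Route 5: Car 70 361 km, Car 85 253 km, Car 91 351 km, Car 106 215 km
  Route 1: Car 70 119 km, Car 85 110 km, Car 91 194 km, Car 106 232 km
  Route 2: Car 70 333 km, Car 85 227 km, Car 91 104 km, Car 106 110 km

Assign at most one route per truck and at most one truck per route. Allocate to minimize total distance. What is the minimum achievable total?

This is a one-to-one assignment (minimum-cost bipartite matching).
Optimal: Car 70→Route 1 (119 km), Car 85→Route 5 (253 km), Car 91→Route 4 (61 km), Car 106→Route 2 (110 km) — total 119+253+61+110 = 543 km.
Min-entry greedy (repeatedly take the single cheapest remaining cell) gives 642 km, worse by 99.

Min total: 543 km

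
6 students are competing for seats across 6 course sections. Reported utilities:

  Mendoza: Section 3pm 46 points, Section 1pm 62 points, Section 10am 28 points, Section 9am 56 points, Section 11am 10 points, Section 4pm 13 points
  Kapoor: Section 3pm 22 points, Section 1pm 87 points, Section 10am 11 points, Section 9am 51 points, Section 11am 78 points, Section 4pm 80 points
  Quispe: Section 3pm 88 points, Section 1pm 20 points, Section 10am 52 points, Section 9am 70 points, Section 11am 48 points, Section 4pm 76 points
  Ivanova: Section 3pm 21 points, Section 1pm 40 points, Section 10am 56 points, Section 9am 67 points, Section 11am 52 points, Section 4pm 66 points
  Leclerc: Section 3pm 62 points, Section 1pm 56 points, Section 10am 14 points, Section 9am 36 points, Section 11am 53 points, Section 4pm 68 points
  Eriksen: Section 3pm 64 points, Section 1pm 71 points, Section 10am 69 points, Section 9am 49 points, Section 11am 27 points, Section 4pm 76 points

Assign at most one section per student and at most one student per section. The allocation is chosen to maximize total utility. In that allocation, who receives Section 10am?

This is the linear assignment problem.
Optimal: Mendoza→Section 1pm (62 points), Kapoor→Section 11am (78 points), Quispe→Section 3pm (88 points), Ivanova→Section 9am (67 points), Leclerc→Section 4pm (68 points), Eriksen→Section 10am (69 points) — total 62+78+88+67+68+69 = 432 points.
Column-greedy (each section in turn goes to its best remaining student) gives 377 points, worse by 55.
No other one-to-one assignment exceeds 432 points.
Eriksen's own top section is Section 4pm (76 points), but forcing Eriksen→Section 4pm and reassigning the rest optimally gives only 416 points — worse by 16.

Eriksen receives Section 10am.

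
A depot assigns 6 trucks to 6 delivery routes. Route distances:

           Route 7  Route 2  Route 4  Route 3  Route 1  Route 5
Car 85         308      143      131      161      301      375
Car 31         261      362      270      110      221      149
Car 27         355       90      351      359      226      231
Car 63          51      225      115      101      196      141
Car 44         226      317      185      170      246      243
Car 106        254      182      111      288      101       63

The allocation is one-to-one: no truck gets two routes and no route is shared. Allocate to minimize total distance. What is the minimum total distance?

Minimum total: 691 km

Optimal: Car 85→Route 4 (131 km), Car 31→Route 3 (110 km), Car 27→Route 2 (90 km), Car 63→Route 7 (51 km), Car 44→Route 1 (246 km), Car 106→Route 5 (63 km) — total 131+110+90+51+246+63 = 691 km.
Row-greedy (each truck in turn takes its cheapest remaining route) gives 726 km, worse by 35.
Next-best assignment: Car 85→Route 4, Car 31→Route 5, Car 27→Route 2, Car 63→Route 7, Car 44→Route 3, Car 106→Route 1 = 692 km.
Swapping Car 44↔Car 27 (Car 44→Route 2 317 km, Car 27→Route 1 226 km) adds 207.
No other one-to-one assignment undercuts 691 km.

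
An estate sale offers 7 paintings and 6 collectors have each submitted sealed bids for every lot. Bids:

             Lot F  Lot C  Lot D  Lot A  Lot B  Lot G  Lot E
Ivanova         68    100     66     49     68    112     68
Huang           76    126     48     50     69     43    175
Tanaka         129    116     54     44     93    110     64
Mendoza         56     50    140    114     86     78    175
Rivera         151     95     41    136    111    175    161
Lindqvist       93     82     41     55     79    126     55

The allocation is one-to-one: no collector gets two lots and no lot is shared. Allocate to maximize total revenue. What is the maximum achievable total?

Max total: $806

Optimal: Ivanova→Lot C ($100), Huang→Lot E ($175), Tanaka→Lot F ($129), Mendoza→Lot D ($140), Rivera→Lot A ($136), Lindqvist→Lot G ($126) — total 100+175+129+140+136+126 = $806.
Row-greedy (each collector in turn takes its best remaining lot) gives $774, worse by 32.
Next-best assignment: Ivanova→Lot C, Huang→Lot E, Tanaka→Lot F, Mendoza→Lot D, Rivera→Lot G, Lindqvist→Lot B = $798.
Swapping Mendoza↔Huang (Mendoza→Lot E $175, Huang→Lot D $48) loses 92.
No other one-to-one assignment exceeds $806.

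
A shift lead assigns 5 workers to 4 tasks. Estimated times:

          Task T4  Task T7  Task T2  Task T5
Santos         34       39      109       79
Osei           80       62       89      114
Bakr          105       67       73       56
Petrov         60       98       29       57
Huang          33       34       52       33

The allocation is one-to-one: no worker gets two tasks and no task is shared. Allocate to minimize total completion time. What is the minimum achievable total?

Min total: 153 min

Optimal: Santos→Task T4 (34 min), Huang→Task T7 (34 min), Petrov→Task T2 (29 min), Bakr→Task T5 (56 min) — total 34+34+29+56 = 153 min.
Column-greedy (each task in turn goes to its cheapest remaining worker) gives 157 min, worse by 4.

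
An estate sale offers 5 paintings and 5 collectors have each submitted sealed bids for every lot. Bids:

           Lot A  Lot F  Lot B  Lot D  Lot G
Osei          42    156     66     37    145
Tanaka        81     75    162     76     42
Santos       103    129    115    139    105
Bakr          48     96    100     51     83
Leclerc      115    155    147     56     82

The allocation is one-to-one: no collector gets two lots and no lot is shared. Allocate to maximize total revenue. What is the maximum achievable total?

This is the linear assignment problem.
Optimal: Osei→Lot G ($145), Tanaka→Lot B ($162), Santos→Lot D ($139), Bakr→Lot F ($96), Leclerc→Lot A ($115) — total 145+162+139+96+115 = $657.
Column-greedy (each lot in turn goes to its best remaining collector) gives $655, worse by 2.
Next-best assignment: Osei→Lot F, Tanaka→Lot B, Santos→Lot D, Bakr→Lot G, Leclerc→Lot A = $655.

Max total: $657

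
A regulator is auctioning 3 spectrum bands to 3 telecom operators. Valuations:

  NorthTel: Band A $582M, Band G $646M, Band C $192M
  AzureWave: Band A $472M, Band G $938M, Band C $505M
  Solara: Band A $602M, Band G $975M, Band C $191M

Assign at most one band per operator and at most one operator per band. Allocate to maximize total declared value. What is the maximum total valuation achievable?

Optimal: NorthTel→Band A ($582M), AzureWave→Band C ($505M), Solara→Band G ($975M) — total 582+505+975 = $2062M.
Row-greedy (each operator in turn takes its best remaining band) gives $1753M, worse by 309.
Every other assignment is strictly worse.

Max total: $2062M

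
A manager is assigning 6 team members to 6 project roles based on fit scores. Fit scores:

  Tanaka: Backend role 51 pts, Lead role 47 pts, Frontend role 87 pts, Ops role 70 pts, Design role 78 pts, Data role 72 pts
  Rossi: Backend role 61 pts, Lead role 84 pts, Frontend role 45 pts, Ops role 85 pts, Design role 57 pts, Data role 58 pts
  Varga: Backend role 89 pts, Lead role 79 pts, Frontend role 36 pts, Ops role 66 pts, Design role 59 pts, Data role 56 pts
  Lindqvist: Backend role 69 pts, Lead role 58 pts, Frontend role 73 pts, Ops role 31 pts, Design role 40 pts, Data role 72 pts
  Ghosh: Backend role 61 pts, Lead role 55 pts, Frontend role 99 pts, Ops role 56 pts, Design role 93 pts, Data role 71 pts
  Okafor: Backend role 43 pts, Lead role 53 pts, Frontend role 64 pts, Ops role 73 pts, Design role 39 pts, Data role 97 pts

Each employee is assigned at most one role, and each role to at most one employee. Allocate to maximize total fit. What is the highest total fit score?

This is a one-to-one assignment (maximum-weight bipartite matching).
Optimal: Tanaka→Frontend role (87 pts), Rossi→Ops role (85 pts), Varga→Lead role (79 pts), Lindqvist→Backend role (69 pts), Ghosh→Design role (93 pts), Okafor→Data role (97 pts) — total 87+85+79+69+93+97 = 510 pts.
Max-entry greedy (repeatedly take the single best remaining cell) gives 506 pts, worse by 4.
Swapping Ghosh↔Okafor (Ghosh→Data role 71 pts, Okafor→Design role 39 pts) loses 80.

Max total: 510 pts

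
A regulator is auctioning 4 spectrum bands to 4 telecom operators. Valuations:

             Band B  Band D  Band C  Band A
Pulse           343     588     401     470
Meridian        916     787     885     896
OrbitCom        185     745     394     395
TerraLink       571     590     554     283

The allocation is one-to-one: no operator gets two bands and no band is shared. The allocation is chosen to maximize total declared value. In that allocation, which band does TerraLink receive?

TerraLink receives Band C.

This is a one-to-one assignment (maximum-weight bipartite matching).
Optimal: Pulse→Band A ($470M), Meridian→Band B ($916M), OrbitCom→Band D ($745M), TerraLink→Band C ($554M) — total 470+916+745+554 = $2685M.
Row-greedy (each operator in turn takes its best remaining band) gives $2453M, worse by 232.
Next-best assignment: Pulse→Band A, Meridian→Band C, OrbitCom→Band D, TerraLink→Band B = $2671M.
Swapping Pulse↔TerraLink (Pulse→Band C $401M, TerraLink→Band A $283M) loses 340.
TerraLink's own top band is Band D ($590M), but forcing TerraLink→Band D and reassigning the rest optimally gives only $2370M — worse by 315.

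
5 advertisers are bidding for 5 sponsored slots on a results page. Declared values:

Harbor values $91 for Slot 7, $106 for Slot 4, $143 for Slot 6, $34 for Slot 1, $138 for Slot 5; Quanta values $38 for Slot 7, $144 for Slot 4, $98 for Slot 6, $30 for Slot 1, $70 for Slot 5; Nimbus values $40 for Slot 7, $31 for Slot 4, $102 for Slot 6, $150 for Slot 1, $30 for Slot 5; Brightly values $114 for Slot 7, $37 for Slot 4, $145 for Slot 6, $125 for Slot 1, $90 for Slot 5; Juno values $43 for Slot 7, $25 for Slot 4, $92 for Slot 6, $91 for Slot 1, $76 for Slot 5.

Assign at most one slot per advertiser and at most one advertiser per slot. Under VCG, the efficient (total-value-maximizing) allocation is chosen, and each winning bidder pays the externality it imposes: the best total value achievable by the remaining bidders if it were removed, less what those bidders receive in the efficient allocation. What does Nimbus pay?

Efficient allocation: Harbor→Slot 5 ($138), Quanta→Slot 4 ($144), Nimbus→Slot 1 ($150), Brightly→Slot 7 ($114), Juno→Slot 6 ($92); total welfare W = $638.
Nimbus receives Slot 1 at value $150, so the others get W − 150 = $488.
Without Nimbus: best allocation of the remaining 4 bidders over all 5 slots is Harbor→Slot 5 ($138), Quanta→Slot 4 ($144), Brightly→Slot 6 ($145), Juno→Slot 1 ($91), total $518.
VCG payment = (others' best without Nimbus) − (others' welfare with Nimbus) = 518 − 488 = $30.

Nimbus pays $30.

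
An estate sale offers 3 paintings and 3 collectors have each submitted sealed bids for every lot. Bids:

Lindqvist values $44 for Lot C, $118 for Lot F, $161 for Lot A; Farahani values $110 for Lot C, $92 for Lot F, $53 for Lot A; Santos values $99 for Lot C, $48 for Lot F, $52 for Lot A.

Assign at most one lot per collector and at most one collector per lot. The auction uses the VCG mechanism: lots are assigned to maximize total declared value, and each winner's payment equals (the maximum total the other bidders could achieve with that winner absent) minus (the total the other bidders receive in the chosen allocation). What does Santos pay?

Santos pays $18.

Efficient allocation: Lindqvist→Lot A ($161), Farahani→Lot F ($92), Santos→Lot C ($99); total welfare W = $352.
Santos receives Lot C at value $99, so the others get W − 99 = $253.
Without Santos: best allocation of the remaining 2 bidders over all 3 lots is Lindqvist→Lot A ($161), Farahani→Lot C ($110), total $271.
VCG payment = (others' best without Santos) − (others' welfare with Santos) = 271 − 253 = $18.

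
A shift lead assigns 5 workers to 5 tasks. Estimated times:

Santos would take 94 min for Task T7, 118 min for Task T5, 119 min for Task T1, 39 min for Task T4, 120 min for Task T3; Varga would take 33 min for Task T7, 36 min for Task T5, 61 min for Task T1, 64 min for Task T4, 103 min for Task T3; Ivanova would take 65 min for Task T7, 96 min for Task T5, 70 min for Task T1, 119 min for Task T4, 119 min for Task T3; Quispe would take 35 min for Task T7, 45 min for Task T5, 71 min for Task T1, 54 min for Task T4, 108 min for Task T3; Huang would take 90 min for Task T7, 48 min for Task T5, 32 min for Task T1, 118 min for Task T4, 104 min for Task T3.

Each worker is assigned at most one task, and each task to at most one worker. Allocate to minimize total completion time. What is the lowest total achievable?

Optimal: Santos→Task T4 (39 min), Varga→Task T5 (36 min), Ivanova→Task T3 (119 min), Quispe→Task T7 (35 min), Huang→Task T1 (32 min) — total 39+36+119+35+32 = 261 min.
Row-greedy (each worker in turn takes its cheapest remaining task) gives 291 min, worse by 30.
Swapping Quispe↔Ivanova (Quispe→Task T3 108 min, Ivanova→Task T7 65 min) adds 19.
Checked against all permutations: 261 min is optimal.

Min total: 261 min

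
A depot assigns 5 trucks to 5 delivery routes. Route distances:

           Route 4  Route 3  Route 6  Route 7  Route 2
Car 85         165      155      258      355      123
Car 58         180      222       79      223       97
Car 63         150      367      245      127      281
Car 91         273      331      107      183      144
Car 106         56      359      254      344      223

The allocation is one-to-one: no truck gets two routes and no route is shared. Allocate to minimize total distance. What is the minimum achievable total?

Min total: 542 km

This is a one-to-one assignment (minimum-cost bipartite matching).
Optimal: Car 85→Route 3 (155 km), Car 58→Route 2 (97 km), Car 63→Route 7 (127 km), Car 91→Route 6 (107 km), Car 106→Route 4 (56 km) — total 155+97+127+107+56 = 542 km.
Row-greedy (each truck in turn takes its cheapest remaining route) gives 961 km, worse by 419.
Next-best assignment: Car 85→Route 3, Car 58→Route 6, Car 63→Route 7, Car 91→Route 2, Car 106→Route 4 = 561 km.
No other one-to-one assignment undercuts 542 km.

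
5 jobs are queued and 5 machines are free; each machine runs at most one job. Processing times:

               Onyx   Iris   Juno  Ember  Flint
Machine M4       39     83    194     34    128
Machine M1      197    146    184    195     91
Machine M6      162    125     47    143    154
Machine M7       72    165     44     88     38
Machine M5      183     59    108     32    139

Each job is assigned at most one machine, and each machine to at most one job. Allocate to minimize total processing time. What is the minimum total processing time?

This is a one-to-one assignment (minimum-cost bipartite matching).
Optimal: Onyx→Machine M4 (39 min), Iris→Machine M1 (146 min), Juno→Machine M6 (47 min), Ember→Machine M5 (32 min), Flint→Machine M7 (38 min) — total 39+146+47+32+38 = 302 min.
Column-greedy (each machine in turn goes to its cheapest remaining job) gives 303 min, worse by 1.
No other one-to-one assignment undercuts 302 min.

Min total: 302 min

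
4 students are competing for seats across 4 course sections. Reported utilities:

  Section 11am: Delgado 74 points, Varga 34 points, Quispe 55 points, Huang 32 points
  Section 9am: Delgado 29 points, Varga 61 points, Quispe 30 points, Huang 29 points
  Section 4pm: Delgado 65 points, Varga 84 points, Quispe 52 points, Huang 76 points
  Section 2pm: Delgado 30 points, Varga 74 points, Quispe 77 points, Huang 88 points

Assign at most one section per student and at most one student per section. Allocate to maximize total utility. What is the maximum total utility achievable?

Maximum total: 288 points

This is the linear assignment problem.
Optimal: Delgado→Section 11am (74 points), Varga→Section 9am (61 points), Quispe→Section 2pm (77 points), Huang→Section 4pm (76 points) — total 74+61+77+76 = 288 points.
Max-entry greedy (repeatedly take the single best remaining cell) gives 276 points, worse by 12.
Next-best assignment: Delgado→Section 11am, Varga→Section 4pm, Quispe→Section 9am, Huang→Section 2pm = 276 points.
Swapping Varga↔Huang (Varga→Section 4pm 84 points, Huang→Section 9am 29 points) loses 24.
Every other assignment is strictly worse.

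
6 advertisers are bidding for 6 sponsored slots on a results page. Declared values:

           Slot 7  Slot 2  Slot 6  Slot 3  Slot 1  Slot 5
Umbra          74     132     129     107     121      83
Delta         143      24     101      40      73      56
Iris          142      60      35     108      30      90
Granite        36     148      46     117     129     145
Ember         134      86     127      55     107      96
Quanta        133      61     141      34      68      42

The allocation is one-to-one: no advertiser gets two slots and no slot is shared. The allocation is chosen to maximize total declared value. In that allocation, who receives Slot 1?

Ember receives Slot 1.

Optimal: Umbra→Slot 2 ($132), Delta→Slot 7 ($143), Iris→Slot 3 ($108), Granite→Slot 5 ($145), Ember→Slot 1 ($107), Quanta→Slot 6 ($141) — total 132+143+108+145+107+141 = $776.
Max-entry greedy (repeatedly take the single best remaining cell) gives $757, worse by 19.
Next-best assignment: Umbra→Slot 1, Delta→Slot 7, Iris→Slot 3, Granite→Slot 2, Ember→Slot 5, Quanta→Slot 6 = $757.
No other one-to-one assignment exceeds $776.
Ember's own top slot is Slot 7 ($134), but forcing Ember→Slot 7 and reassigning the rest optimally gives only $733 — worse by 43.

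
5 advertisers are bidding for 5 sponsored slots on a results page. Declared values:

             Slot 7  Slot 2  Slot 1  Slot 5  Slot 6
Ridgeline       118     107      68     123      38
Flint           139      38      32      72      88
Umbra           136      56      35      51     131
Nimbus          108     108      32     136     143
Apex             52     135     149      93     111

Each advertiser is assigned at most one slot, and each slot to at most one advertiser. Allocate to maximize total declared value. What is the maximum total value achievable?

Optimal: Ridgeline→Slot 2 ($107), Flint→Slot 7 ($139), Umbra→Slot 6 ($131), Nimbus→Slot 5 ($136), Apex→Slot 1 ($149) — total 107+139+131+136+149 = $662.
Next-best assignment: Ridgeline→Slot 5, Flint→Slot 7, Umbra→Slot 6, Nimbus→Slot 2, Apex→Slot 1 = $650.
Swapping Ridgeline↔Umbra (Ridgeline→Slot 6 $38, Umbra→Slot 2 $56) loses 144.
Checked against all permutations: $662 is optimal.

Maximum total: $662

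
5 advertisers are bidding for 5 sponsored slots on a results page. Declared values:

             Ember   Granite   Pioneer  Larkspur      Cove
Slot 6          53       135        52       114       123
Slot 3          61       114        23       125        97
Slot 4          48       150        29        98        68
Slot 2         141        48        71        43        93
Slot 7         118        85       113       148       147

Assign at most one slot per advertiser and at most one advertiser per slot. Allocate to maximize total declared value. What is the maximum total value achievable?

Maximum total: $652

Optimal: Ember→Slot 2 ($141), Granite→Slot 4 ($150), Pioneer→Slot 7 ($113), Larkspur→Slot 3 ($125), Cove→Slot 6 ($123) — total 141+150+113+125+123 = $652.
Every other assignment is strictly worse.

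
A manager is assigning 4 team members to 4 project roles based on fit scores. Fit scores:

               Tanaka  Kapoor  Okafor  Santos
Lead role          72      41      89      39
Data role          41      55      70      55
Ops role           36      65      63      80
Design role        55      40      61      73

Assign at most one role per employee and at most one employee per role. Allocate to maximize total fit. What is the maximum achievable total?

Max total: 280 pts

Optimal: Tanaka→Lead role (72 pts), Kapoor→Ops role (65 pts), Okafor→Data role (70 pts), Santos→Design role (73 pts) — total 72+65+70+73 = 280 pts.
Column-greedy (each role in turn goes to its best remaining employee) gives 279 pts, worse by 1.
Next-best assignment: Tanaka→Design role, Kapoor→Data role, Okafor→Lead role, Santos→Ops role = 279 pts.
Swapping Santos↔Okafor (Santos→Data role 55 pts, Okafor→Design role 61 pts) loses 27.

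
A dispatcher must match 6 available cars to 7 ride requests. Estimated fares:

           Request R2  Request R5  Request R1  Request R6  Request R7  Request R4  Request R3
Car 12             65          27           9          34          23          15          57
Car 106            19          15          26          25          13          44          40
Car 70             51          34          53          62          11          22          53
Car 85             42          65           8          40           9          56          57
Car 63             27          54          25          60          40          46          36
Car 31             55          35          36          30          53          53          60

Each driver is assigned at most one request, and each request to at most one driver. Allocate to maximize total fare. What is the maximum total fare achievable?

Max total: $347

This is a one-to-one assignment (maximum-weight bipartite matching).
Optimal: Car 12→Request R2 ($65), Car 106→Request R4 ($44), Car 70→Request R1 ($53), Car 85→Request R5 ($65), Car 63→Request R6 ($60), Car 31→Request R3 ($60) — total 65+44+53+65+60+60 = $347.
Column-greedy (each request in turn goes to its best remaining driver) gives $340, worse by 7.
Swapping Car 12↔Car 63 (Car 12→Request R6 $34, Car 63→Request R2 $27) loses 64.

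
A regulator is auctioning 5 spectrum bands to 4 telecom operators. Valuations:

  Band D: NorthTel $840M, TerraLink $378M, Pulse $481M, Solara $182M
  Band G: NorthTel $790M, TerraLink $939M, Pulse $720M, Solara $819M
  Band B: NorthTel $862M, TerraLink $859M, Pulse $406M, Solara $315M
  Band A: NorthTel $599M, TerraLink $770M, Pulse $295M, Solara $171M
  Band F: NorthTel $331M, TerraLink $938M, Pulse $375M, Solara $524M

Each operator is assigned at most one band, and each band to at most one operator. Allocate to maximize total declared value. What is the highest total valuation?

Max total: $3100M

Optimal: NorthTel→Band B ($862M), TerraLink→Band F ($938M), Pulse→Band D ($481M), Solara→Band G ($819M) — total 862+938+481+819 = $3100M.
Column-greedy (each band in turn goes to its best remaining operator) gives $2356M, worse by 744.
Next-best assignment: NorthTel→Band D, TerraLink→Band F, Pulse→Band B, Solara→Band G = $3003M.
Every other assignment is strictly worse.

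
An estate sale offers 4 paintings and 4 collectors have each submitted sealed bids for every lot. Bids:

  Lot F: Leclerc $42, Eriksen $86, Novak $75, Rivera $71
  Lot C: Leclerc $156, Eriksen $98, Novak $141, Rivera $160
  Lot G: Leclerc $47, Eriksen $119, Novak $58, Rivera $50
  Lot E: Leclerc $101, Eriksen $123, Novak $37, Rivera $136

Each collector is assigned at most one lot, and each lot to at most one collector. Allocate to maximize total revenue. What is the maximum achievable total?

Optimal: Leclerc→Lot C ($156), Eriksen→Lot G ($119), Novak→Lot F ($75), Rivera→Lot E ($136) — total 156+119+75+136 = $486.
Column-greedy (each lot in turn goes to its best remaining collector) gives $405, worse by 81.
Every other assignment is strictly worse.

Max total: $486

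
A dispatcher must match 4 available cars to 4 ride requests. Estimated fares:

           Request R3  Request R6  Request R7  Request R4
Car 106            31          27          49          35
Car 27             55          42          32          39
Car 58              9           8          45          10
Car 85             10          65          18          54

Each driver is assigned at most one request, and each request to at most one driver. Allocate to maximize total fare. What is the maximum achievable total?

Maximum total: $200

This is the linear assignment problem.
Optimal: Car 106→Request R4 ($35), Car 27→Request R3 ($55), Car 58→Request R7 ($45), Car 85→Request R6 ($65) — total 35+55+45+65 = $200.
Next-best assignment: Car 106→Request R6, Car 27→Request R3, Car 58→Request R7, Car 85→Request R4 = $181.
Every other assignment is strictly worse.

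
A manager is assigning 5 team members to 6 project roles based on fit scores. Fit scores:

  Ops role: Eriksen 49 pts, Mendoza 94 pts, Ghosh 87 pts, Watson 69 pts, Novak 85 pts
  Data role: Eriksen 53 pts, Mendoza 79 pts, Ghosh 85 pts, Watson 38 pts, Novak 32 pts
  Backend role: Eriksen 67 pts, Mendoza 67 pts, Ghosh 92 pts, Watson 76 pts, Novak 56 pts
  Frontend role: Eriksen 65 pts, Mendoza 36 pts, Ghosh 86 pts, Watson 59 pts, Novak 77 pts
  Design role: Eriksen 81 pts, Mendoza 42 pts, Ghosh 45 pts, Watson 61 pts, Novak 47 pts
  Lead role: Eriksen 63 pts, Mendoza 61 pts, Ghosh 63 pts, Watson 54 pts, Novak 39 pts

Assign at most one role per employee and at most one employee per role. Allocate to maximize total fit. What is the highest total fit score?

Optimal: Eriksen→Design role (81 pts), Mendoza→Ops role (94 pts), Ghosh→Data role (85 pts), Watson→Backend role (76 pts), Novak→Frontend role (77 pts) — total 81+94+85+76+77 = 413 pts.

Maximum total: 413 pts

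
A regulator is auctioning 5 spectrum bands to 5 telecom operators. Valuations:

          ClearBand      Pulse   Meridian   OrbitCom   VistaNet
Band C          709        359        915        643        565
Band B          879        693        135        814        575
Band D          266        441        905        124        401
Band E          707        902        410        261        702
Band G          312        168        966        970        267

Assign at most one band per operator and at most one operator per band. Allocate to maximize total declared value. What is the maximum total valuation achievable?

Optimal: ClearBand→Band B ($879M), Pulse→Band E ($902M), Meridian→Band D ($905M), OrbitCom→Band G ($970M), VistaNet→Band C ($565M) — total 879+902+905+970+565 = $4221M.
Row-greedy (each operator in turn takes its best remaining band) gives $3791M, worse by 430.
Next-best assignment: ClearBand→Band B, Pulse→Band E, Meridian→Band C, OrbitCom→Band G, VistaNet→Band D = $4067M.

Maximum total: $4221M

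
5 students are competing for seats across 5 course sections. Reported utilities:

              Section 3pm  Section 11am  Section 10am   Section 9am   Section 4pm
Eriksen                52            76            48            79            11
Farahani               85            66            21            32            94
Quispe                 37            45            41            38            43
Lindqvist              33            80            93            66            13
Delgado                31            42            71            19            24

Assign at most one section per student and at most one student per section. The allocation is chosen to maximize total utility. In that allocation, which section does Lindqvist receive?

Optimal: Eriksen→Section 9am (79 points), Farahani→Section 4pm (94 points), Quispe→Section 3pm (37 points), Lindqvist→Section 11am (80 points), Delgado→Section 10am (71 points) — total 79+94+37+80+71 = 361 points.
Row-greedy (each student in turn takes its best remaining section) gives 342 points, worse by 19.
Next-best assignment: Eriksen→Section 9am, Farahani→Section 3pm, Quispe→Section 4pm, Lindqvist→Section 11am, Delgado→Section 10am = 358 points.
Swapping Delgado↔Farahani (Delgado→Section 4pm 24 points, Farahani→Section 10am 21 points) loses 120.
Every other assignment is strictly worse.
Lindqvist's own top section is Section 10am (93 points), but forcing Lindqvist→Section 10am and reassigning the rest optimally gives only 345 points — worse by 16.

Lindqvist receives Section 11am.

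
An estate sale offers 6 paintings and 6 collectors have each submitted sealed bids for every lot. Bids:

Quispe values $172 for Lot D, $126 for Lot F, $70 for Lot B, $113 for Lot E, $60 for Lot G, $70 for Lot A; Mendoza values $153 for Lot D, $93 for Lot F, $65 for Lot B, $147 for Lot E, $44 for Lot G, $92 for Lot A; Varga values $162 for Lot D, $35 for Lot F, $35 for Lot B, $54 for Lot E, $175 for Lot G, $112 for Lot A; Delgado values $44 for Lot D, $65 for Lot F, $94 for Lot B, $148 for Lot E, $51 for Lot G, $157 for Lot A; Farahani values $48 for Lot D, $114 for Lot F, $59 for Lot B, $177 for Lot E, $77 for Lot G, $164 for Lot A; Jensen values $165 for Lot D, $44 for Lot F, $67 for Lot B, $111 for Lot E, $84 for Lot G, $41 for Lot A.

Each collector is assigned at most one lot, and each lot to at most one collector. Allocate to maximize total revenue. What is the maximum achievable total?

This is the linear assignment problem.
Optimal: Quispe→Lot F ($126), Mendoza→Lot E ($147), Varga→Lot G ($175), Delgado→Lot B ($94), Farahani→Lot A ($164), Jensen→Lot D ($165) — total 126+147+175+94+164+165 = $871.
Row-greedy (each collector in turn takes its best remaining lot) gives $832, worse by 39.
Every other assignment is strictly worse.

Maximum total: $871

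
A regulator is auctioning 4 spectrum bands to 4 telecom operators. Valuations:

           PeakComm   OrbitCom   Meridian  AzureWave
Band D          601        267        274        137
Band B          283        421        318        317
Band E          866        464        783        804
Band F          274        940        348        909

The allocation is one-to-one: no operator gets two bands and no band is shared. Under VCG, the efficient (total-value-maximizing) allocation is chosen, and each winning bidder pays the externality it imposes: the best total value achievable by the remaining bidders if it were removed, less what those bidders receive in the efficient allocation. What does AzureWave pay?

Efficient allocation: PeakComm→Band D ($601M), OrbitCom→Band B ($421M), Meridian→Band E ($783M), AzureWave→Band F ($909M); total welfare W = $2714M.
AzureWave receives Band F at value $909M, so the others get W − 909 = $1805M.
Without AzureWave: best allocation of the remaining 3 bidders over all 4 bands is PeakComm→Band D ($601M), OrbitCom→Band F ($940M), Meridian→Band E ($783M), total $2324M.
VCG payment = (others' best without AzureWave) − (others' welfare with AzureWave) = 2324 − 1805 = $519M.

AzureWave pays $519M.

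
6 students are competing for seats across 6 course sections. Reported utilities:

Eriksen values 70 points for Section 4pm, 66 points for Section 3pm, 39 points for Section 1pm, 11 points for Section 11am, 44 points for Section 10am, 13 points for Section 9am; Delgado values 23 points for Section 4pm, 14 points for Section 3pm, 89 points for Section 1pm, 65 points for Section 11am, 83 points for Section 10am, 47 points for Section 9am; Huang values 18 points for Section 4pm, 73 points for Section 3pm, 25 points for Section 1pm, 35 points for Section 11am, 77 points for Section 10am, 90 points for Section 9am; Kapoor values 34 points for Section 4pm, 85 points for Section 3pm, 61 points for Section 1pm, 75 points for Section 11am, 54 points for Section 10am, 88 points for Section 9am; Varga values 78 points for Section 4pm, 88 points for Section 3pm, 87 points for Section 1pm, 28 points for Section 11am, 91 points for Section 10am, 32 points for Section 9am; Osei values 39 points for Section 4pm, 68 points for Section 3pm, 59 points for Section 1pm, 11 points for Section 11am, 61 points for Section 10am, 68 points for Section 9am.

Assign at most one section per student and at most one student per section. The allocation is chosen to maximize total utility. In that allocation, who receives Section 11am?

Kapoor receives Section 11am.

Treat this as an assignment problem: match each student to one section.
Optimal: Eriksen→Section 4pm (70 points), Delgado→Section 1pm (89 points), Huang→Section 9am (90 points), Kapoor→Section 11am (75 points), Varga→Section 10am (91 points), Osei→Section 3pm (68 points) — total 70+89+90+75+91+68 = 483 points.
Swapping Delgado↔Eriksen (Delgado→Section 4pm 23 points, Eriksen→Section 1pm 39 points) loses 97.
Kapoor's own top section is Section 9am (88 points), but forcing Kapoor→Section 9am and reassigning the rest optimally gives only 455 points — worse by 28.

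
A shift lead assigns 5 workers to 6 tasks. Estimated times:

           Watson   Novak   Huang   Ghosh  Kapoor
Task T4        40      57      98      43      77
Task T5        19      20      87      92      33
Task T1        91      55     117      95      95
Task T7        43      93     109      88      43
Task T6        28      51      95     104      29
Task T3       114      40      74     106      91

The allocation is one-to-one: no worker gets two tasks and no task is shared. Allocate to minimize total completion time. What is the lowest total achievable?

Optimal: Watson→Task T6 (28 min), Novak→Task T5 (20 min), Huang→Task T3 (74 min), Ghosh→Task T4 (43 min), Kapoor→Task T7 (43 min) — total 28+20+74+43+43 = 208 min.
Min-entry greedy (repeatedly take the single cheapest remaining cell) gives 240 min, worse by 32.
Swapping Novak↔Kapoor (Novak→Task T7 93 min, Kapoor→Task T5 33 min) adds 63.

Min total: 208 min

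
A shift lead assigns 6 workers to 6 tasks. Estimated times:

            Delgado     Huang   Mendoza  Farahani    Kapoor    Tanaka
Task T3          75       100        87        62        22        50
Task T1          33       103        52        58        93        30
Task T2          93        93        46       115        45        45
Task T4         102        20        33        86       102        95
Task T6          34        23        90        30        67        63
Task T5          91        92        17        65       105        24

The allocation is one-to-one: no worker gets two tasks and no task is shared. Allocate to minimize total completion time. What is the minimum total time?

Min total: 167 min

Optimal: Delgado→Task T1 (33 min), Huang→Task T4 (20 min), Mendoza→Task T5 (17 min), Farahani→Task T6 (30 min), Kapoor→Task T3 (22 min), Tanaka→Task T2 (45 min) — total 33+20+17+30+22+45 = 167 min.
Min-entry greedy (repeatedly take the single cheapest remaining cell) gives 212 min, worse by 45.
Next-best assignment: Delgado→Task T1, Huang→Task T4, Mendoza→Task T2, Farahani→Task T6, Kapoor→Task T3, Tanaka→Task T5 = 175 min.
Swapping Tanaka↔Mendoza (Tanaka→Task T5 24 min, Mendoza→Task T2 46 min) adds 8.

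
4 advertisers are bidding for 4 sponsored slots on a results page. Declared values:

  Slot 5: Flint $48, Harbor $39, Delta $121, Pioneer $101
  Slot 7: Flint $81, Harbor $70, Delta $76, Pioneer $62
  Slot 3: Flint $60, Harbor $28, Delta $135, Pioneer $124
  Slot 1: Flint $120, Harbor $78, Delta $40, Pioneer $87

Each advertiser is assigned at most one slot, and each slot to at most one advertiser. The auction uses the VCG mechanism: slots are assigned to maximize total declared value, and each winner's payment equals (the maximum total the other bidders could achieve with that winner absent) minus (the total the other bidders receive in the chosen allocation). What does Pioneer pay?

Efficient allocation: Flint→Slot 1 ($120), Harbor→Slot 7 ($70), Delta→Slot 5 ($121), Pioneer→Slot 3 ($124); total welfare W = $435.
Pioneer receives Slot 3 at value $124, so the others get W − 124 = $311.
Without Pioneer: best allocation of the remaining 3 bidders over all 4 slots is Flint→Slot 1 ($120), Harbor→Slot 7 ($70), Delta→Slot 3 ($135), total $325.
VCG payment = (others' best without Pioneer) − (others' welfare with Pioneer) = 325 − 311 = $14.

Pioneer pays $14.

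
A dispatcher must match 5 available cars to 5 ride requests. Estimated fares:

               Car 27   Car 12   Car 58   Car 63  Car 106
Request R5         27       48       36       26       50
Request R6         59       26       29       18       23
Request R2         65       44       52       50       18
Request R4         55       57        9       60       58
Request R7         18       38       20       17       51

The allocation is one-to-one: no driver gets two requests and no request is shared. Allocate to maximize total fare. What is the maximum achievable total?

Optimal: Car 27→Request R6 ($59), Car 12→Request R5 ($48), Car 58→Request R2 ($52), Car 63→Request R4 ($60), Car 106→Request R7 ($51) — total 59+48+52+60+51 = $270.
Column-greedy (each request in turn goes to its best remaining driver) gives $259, worse by 11.
Next-best assignment: Car 27→Request R6, Car 12→Request R7, Car 58→Request R2, Car 63→Request R4, Car 106→Request R5 = $259.
Swapping Car 12↔Car 63 (Car 12→Request R4 $57, Car 63→Request R5 $26) loses 25.

Maximum total: $270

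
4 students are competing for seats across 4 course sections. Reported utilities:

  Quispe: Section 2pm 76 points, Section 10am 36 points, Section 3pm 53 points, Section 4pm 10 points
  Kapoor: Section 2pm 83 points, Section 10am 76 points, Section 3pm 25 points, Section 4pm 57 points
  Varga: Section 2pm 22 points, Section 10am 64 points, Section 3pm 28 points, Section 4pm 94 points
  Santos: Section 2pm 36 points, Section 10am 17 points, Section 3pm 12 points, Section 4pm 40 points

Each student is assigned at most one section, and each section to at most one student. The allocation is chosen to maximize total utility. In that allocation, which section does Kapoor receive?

Optimal: Quispe→Section 3pm (53 points), Kapoor→Section 10am (76 points), Varga→Section 4pm (94 points), Santos→Section 2pm (36 points) — total 53+76+94+36 = 259 points.
Every other assignment is strictly worse.
Kapoor's own top section is Section 2pm (83 points), but forcing Kapoor→Section 2pm and reassigning the rest optimally gives only 247 points — worse by 12.

Kapoor receives Section 10am.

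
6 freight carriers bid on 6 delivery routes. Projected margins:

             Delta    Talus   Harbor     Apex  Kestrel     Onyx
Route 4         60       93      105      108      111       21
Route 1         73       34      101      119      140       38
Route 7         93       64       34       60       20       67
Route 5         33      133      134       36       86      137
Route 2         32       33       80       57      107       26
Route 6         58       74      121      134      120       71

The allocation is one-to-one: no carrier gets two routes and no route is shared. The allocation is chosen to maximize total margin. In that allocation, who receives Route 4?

Talus receives Route 4.

Optimal: Delta→Route 7 ($93k), Talus→Route 4 ($93k), Harbor→Route 2 ($80k), Apex→Route 6 ($134k), Kestrel→Route 1 ($140k), Onyx→Route 5 ($137k) — total 93+93+80+134+140+137 = $677k.
Row-greedy (each carrier in turn takes its best remaining route) gives $603k, worse by 74.
Next-best assignment: Delta→Route 7, Talus→Route 4, Harbor→Route 6, Apex→Route 1, Kestrel→Route 2, Onyx→Route 5 = $670k.
Talus's own top route is Route 5 ($133k), but forcing Talus→Route 5 and reassigning the rest optimally gives only $631k — worse by 46.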